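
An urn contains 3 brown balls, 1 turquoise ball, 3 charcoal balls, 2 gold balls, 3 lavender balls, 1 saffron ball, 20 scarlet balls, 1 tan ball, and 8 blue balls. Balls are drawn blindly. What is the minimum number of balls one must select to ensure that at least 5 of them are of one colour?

23

Pigeonhole: put each drawn ball into a box by colour. The largest draw with every box below 5 takes min(count, 4) from each colour; colours with fewer than 4 contribute all they have.
Σ min(cᵢ, 4) = 3 + 1 + 3 + 2 + 3 + 1 + 4 + 1 + 4 = 22.
Draw number 22 + 1 = 23 must push one box to 5.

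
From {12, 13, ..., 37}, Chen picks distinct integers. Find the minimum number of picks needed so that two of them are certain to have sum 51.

Group the elements by complementary pair {x, 51−x}: {14,37}, {15,36}, {16,35}, …, giving 12 two-element pairs and 2 integers whose partner 51−x falls outside [12,37].
By pigeonhole, treating each of those 14 groups as a pigeonhole, one can pick one integer per group — 14 integers — with no two summing to 51.
The 15th integer lands in an occupied pair, forcing a sum of 51.

15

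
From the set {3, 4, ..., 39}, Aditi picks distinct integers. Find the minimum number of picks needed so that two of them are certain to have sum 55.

A set avoiding the sum 55 can contain at most one of each pair {x, 55−x}, plus the 13 elements whose complement lies outside the range.
The integers 3, …, 27 (25 of them) are such a set: any two sum to at least 3+4 = 7 and at most 26+27 = 53 < 55.
Pigeonhole: any 26th integer completes one of the 12 pairs, so 26 choices force a sum of 55.

26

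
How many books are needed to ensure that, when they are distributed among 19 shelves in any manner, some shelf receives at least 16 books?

286

With 285 books one could put exactly 15 in each of the 19 shelves, and no shelf would reach 16.
One more book must land in a shelf that already has 15, giving it 16.
So 19 × 15 + 1 = 286 books are required.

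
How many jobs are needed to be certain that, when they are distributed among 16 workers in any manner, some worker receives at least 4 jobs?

With 48 jobs one could put exactly 3 in each of the 16 workers, and no worker would reach 4.
One more job must land in a worker that already has 3, giving it 4.
So 16 × 3 + 1 = 49 jobs are required.

49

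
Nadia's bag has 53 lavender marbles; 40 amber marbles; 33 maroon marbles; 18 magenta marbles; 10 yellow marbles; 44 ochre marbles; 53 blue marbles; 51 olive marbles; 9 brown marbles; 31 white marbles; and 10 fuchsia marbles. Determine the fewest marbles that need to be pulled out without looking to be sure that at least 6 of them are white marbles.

In the worst case for collecting white marbles, every non-white marble comes out first.
There are 53 + 40 + 33 + 18 + 10 + 44 + 53 + 51 + 9 + 10 = 321 non-white marbles altogether.
After those, each further marble must be white, so 321 + 6 = 327 draws guarantee 6 white marbles.

327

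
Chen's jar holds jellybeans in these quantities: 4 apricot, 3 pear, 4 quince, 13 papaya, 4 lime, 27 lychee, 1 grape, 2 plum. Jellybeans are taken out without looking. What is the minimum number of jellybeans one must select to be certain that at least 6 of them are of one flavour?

29

An adversary could hand out at most 5 jellybeans per flavour (6 flavours run out sooner): 4 + 3 + 4 + 5 + 4 + 5 + 1 + 2 = 28 jellybeans and still no flavour has 6.
One more jellybean lands in a flavour already at 5, so 29 draws are enough and 28 are not.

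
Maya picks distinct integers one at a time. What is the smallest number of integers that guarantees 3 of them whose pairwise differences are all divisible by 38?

Integers whose pairwise differences are multiples of 38 are exactly those sharing a remainder mod 38. By the pigeonhole principle, the 38 residue classes mod 38 are the pigeonholes.
With 76 integers one could put 2 in each residue class and have no class reach 3.
The 77th integer pushes some class to 3, so 38·2 + 1 = 77.

77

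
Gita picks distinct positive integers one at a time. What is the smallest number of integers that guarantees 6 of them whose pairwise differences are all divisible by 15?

76

Integers whose pairwise differences are multiples of 15 are exactly those sharing a remainder mod 15. By the pigeonhole principle, the 15 residue classes mod 15 are the pigeonholes.
With 75 integers one could put 5 in each residue class and have no class reach 6.
The 76th integer pushes some class to 6, so 15·5 + 1 = 76.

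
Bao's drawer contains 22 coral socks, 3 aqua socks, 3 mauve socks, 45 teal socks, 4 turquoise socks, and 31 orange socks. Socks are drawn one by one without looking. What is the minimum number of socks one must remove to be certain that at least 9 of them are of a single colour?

35

An adversary could hand out at most 8 socks per colour (aqua, mauve, turquoise run out sooner): 8 + 3 + 3 + 8 + 4 + 8 = 34 socks and still no colour has 9.
One more sock lands in a colour already at 8, so 35 draws are enough and 34 are not.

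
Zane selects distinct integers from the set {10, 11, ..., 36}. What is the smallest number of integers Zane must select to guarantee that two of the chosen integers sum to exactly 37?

Group the elements by complementary pair {x, 37−x}: {10,27}, {11,26}, {12,25}, …, giving 9 two-element pairs and 9 integers whose partner 37−x falls outside [10,36].
By the pigeonhole principle, treating each of those 18 groups as a pigeonhole, one can pick one integer per group — 18 integers — with no two summing to 37.
The 19th integer lands in an occupied pair, forcing a sum of 37.

19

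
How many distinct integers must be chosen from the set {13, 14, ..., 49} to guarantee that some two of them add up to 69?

A set avoiding the sum 69 can contain at most one of each pair {x, 69−x}, plus the 7 elements whose complement lies outside the range.
The integers 13, …, 34 (22 of them) are such a set: any two sum to at least 13+14 = 27 and at most 33+34 = 67 < 69.
Any 23rd integer completes one of the 15 pairs, so 23 choices force a sum of 69.

23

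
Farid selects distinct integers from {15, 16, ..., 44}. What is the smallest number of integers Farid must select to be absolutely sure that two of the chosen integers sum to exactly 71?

22

A set avoiding the sum 71 can contain at most one of each pair {x, 71−x}, plus the 12 elements whose complement lies outside the range.
The integers 15, …, 35 (21 of them) are such a set: any two sum to at least 15+16 = 31 and at most 34+35 = 69 < 71.
By the pigeonhole principle, any 22nd integer completes one of the 9 pairs, so 22 choices force a sum of 71.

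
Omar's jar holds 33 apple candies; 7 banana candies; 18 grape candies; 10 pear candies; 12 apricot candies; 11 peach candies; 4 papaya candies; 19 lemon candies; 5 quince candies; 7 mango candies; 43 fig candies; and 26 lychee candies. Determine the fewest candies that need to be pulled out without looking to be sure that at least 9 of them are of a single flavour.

By pigeonhole, put each drawn candy into a box by flavour. The largest draw with every box below 9 takes min(count, 8) from each flavour; flavours with fewer than 8 contribute all they have.
Σ min(cᵢ, 8) = 8 + 7 + 8 + 8 + 8 + 8 + 4 + 8 + 5 + 7 + 8 + 8 = 87.
Draw number 87 + 1 = 88 must push one box to 9.

88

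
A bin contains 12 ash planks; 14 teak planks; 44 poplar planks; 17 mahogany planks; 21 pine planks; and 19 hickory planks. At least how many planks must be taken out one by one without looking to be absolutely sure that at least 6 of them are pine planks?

In the worst case for collecting pine planks, every non-pine plank comes out first.
There are 12 + 14 + 44 + 17 + 19 = 106 non-pine planks altogether.
After those, each further plank must be pine, so 106 + 6 = 112 draws guarantee 6 pine planks.

112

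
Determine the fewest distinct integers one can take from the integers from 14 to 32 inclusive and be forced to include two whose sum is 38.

15

A set avoiding the sum 38 can contain at most one of each pair {x, 38−x}, plus the 9 elements whose complement lies outside the range or equal to its own complement.
The integers 19, …, 32 (14 of them) are such a set: any two sum to at least 19+20 = 39 > 38.
By pigeonhole, any 15th integer completes one of the 5 pairs, so 15 choices force a sum of 38.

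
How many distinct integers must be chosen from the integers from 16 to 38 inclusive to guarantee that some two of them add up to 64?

Group the elements by complementary pair {x, 64−x}: {26,38}, {27,37}, {28,36}, …, giving 6 two-element pairs; the single value 32 (it cannot pair with itself since the integers are distinct); and 10 integers whose partner 64−x falls outside [16,38].
Treating each of those 17 groups as a pigeonhole, one can pick one integer per group — 17 integers — with no two summing to 64.
The 18th integer lands in an occupied pair, forcing a sum of 64.

18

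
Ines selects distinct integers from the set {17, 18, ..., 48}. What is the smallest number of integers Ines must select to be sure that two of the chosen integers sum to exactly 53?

Group the elements by complementary pair {x, 53−x}: {17,36}, {18,35}, {19,34}, …, giving 10 two-element pairs and 12 integers whose partner 53−x falls outside [17,48].
Treating each of those 22 groups as a pigeonhole, one can pick one integer per group — 22 integers — with no two summing to 53.
The 23rd integer lands in an occupied pair, forcing a sum of 53.

23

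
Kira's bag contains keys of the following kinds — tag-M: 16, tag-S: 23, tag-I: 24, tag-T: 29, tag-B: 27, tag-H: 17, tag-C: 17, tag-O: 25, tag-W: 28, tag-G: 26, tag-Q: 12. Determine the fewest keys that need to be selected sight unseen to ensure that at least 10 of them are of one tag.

100

Put each drawn key into a box by tag. The largest draw with every box below 10 takes min(count, 9) from each tag.
Σ min(cᵢ, 9) = 9 + 9 + 9 + 9 + 9 + 9 + 9 + 9 + 9 + 9 + 9 = 99.
Draw number 99 + 1 = 100 must push one box to 10.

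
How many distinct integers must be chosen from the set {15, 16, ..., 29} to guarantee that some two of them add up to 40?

11

Two chosen integers sum to 40 exactly when both halves of some pair {x, 40−x} with 15 ≤ x ≤ 40−x ≤ 25 are chosen — 5 such pairs.
The remaining 5 elements (those with no distinct partner in range) can never complete a 40-sum, so the worst case takes all of them and one from each pair: 5 + 5 = 10.
By pigeonhole, the 11th integer has to be the second member of some pair, so 10 + 1 = 11.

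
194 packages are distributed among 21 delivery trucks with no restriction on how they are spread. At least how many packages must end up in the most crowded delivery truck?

The 21 delivery trucks are the holes and the 194 packages are the pigeons.
If every delivery truck held at most 9 packages, the total would be at most 21 × 9 = 189, which is less than 194.
So some delivery truck holds at least ⌈194/21⌉ = 10 packages.

10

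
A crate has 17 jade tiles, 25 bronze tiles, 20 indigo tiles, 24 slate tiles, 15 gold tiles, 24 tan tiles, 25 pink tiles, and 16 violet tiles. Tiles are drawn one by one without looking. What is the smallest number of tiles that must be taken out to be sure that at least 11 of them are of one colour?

An adversary could hand out at most 10 tiles per colour: 10 + 10 + 10 + 10 + 10 + 10 + 10 + 10 = 80 tiles and still no colour has 11.
One more tile lands in a colour already at 10, so 81 draws are enough and 80 are not.

81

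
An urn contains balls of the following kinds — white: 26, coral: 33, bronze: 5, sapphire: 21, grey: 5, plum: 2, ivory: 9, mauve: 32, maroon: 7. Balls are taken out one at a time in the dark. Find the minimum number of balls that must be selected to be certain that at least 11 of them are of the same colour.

69

An adversary could hand out at most 10 balls per colour (5 colours run out sooner): 10 + 10 + 5 + 10 + 5 + 2 + 9 + 10 + 7 = 68 balls and still no colour has 11.
Pigeonhole: one more ball lands in a colour already at 10, so 69 draws are enough and 68 are not.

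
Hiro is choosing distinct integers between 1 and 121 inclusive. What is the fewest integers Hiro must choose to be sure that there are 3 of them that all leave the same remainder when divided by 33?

67

The 33 residue classes mod 33 are the pigeonholes.
With 66 integers one could put 2 in each residue class and have no class reach 3.
The 67th integer pushes some class to 3, so 33·2 + 1 = 67.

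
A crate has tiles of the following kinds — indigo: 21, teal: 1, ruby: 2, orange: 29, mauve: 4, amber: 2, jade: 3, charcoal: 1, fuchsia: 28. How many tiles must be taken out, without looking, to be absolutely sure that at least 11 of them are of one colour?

Pigeonhole: the 9 colours are the holes; the tiles drawn are the pigeons.
To avoid 11 of any one colour, the worst case takes at most 10 of each colour, or every tile of a colour that has fewer than 10.
That gives 10 + 1 + 2 + 10 + 4 + 2 + 3 + 1 + 10 = 43 tiles with no colour reaching 11.
The next tile forces some colour to 11, so 43 + 1 = 44.

44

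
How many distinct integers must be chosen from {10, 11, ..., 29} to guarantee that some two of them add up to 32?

15

Two chosen integers sum to 32 exactly when both halves of some pair {x, 32−x} with 10 ≤ x ≤ 32−x ≤ 22 are chosen — 6 such pairs.
The remaining 8 elements (those with no distinct partner in range) can never complete a 32-sum, so the worst case takes all of them and one from each pair: 8 + 6 = 14.
Pigeonhole: the 15th integer has to be the second member of some pair, so 14 + 1 = 15.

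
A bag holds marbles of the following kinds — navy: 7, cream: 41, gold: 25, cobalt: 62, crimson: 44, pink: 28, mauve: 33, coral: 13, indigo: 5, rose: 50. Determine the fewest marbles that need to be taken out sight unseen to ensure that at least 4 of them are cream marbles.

271

In the worst case for collecting cream marbles, every non-cream marble comes out first.
There are 7 + 25 + 62 + 44 + 28 + 33 + 13 + 5 + 50 = 267 non-cream marbles altogether.
After those, each further marble must be cream, so 267 + 4 = 271 draws guarantee 4 cream marbles.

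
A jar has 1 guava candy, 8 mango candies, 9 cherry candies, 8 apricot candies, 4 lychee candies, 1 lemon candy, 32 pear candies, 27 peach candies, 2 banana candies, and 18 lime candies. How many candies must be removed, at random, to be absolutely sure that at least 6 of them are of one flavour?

39

Pigeonhole: put each drawn candy into a box by flavour. The largest draw with every box below 6 takes min(count, 5) from each flavour; flavours with fewer than 5 contribute all they have.
Σ min(cᵢ, 5) = 1 + 5 + 5 + 5 + 4 + 1 + 5 + 5 + 2 + 5 = 38.
Draw number 38 + 1 = 39 must push one box to 6.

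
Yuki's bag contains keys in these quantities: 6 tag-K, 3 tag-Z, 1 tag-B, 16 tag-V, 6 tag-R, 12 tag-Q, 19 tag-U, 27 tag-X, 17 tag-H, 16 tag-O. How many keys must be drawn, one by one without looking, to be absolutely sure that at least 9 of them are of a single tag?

65

An adversary could hand out at most 8 keys per tag (4 tags run out sooner): 6 + 3 + 1 + 8 + 6 + 8 + 8 + 8 + 8 + 8 = 64 keys and still no tag has 9.
One more key lands in a tag already at 8, so 65 draws are enough and 64 are not.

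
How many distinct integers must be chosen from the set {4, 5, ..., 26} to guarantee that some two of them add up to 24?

Two chosen integers sum to 24 exactly when both halves of some pair {x, 24−x} with 4 ≤ x ≤ 24−x ≤ 20 are chosen — 8 such pairs.
The remaining 7 elements (those with no distinct partner in range) can never complete a 24-sum, so the worst case takes all of them and one from each pair: 7 + 8 = 15.
The 16th integer has to be the second member of some pair, so 15 + 1 = 16.

16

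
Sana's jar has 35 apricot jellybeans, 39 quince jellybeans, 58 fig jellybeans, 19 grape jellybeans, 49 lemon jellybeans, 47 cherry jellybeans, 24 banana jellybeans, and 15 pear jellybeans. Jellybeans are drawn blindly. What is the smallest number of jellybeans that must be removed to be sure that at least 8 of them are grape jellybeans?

In the worst case for collecting grape jellybeans, every non-grape jellybean comes out first.
There are 35 + 39 + 58 + 49 + 47 + 24 + 15 = 267 non-grape jellybeans altogether.
After those, each further jellybean must be grape, so 267 + 8 = 275 draws guarantee 8 grape jellybeans.

275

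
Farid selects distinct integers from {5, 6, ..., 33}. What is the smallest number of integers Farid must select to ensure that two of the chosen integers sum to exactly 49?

21

Two chosen integers sum to 49 exactly when both halves of some pair {x, 49−x} with 16 ≤ x ≤ 49−x ≤ 33 are chosen — 9 such pairs.
The remaining 11 elements (those with no distinct partner in range) can never complete a 49-sum, so the worst case takes all of them and one from each pair: 11 + 9 = 20.
The 21st integer has to be the second member of some pair, so 20 + 1 = 21.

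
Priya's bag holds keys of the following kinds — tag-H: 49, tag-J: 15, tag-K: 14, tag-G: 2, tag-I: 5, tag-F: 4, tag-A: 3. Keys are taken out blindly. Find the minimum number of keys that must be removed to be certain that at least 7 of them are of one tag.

33

By the pigeonhole principle, the 7 tags are the holes; the keys drawn are the pigeons.
To avoid 7 of any one tag, the worst case takes at most 6 of each tag, or every key of a tag that has fewer than 6.
That gives 6 + 6 + 6 + 2 + 5 + 4 + 3 = 32 keys with no tag reaching 7.
The next key forces some tag to 7, so 32 + 1 = 33.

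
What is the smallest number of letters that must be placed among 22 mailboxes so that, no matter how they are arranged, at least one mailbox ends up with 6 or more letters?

With 110 letters one could put exactly 5 in each of the 22 mailboxes, and no mailbox would reach 6.
By the pigeonhole principle, one more letter must land in a mailbox that already has 5, giving it 6.
So 22 × 5 + 1 = 111 letters are required.

111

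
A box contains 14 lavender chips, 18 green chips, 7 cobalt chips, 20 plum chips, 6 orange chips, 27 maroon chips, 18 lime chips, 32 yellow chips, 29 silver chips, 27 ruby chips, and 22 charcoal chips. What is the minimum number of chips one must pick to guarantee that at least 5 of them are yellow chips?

In the worst case for collecting yellow chips, every non-yellow chip comes out first.
There are 14 + 18 + 7 + 20 + 6 + 27 + 18 + 29 + 27 + 22 = 188 non-yellow chips altogether.
After those, each further chip must be yellow, so 188 + 5 = 193 draws guarantee 5 yellow chips.

193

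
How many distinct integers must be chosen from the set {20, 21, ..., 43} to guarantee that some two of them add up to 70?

Group the elements by complementary pair {x, 70−x}: {27,43}, {28,42}, {29,41}, …, giving 8 two-element pairs; the single value 35 (it cannot pair with itself since the integers are distinct); and 7 integers whose partner 70−x falls outside [20,43].
Pigeonhole: treating each of those 16 groups as a pigeonhole, one can pick one integer per group — 16 integers — with no two summing to 70.
The 17th integer lands in an occupied pair, forcing a sum of 70.

17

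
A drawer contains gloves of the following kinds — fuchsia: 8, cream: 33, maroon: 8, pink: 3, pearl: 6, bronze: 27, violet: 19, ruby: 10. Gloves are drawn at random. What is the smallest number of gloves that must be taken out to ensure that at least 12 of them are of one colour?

Put each drawn glove into a box by colour. The largest draw with every box below 12 takes min(count, 11) from each colour; colours with fewer than 11 contribute all they have.
Σ min(cᵢ, 11) = 8 + 11 + 8 + 3 + 6 + 11 + 11 + 10 = 68.
Draw number 68 + 1 = 69 must push one box to 12.

69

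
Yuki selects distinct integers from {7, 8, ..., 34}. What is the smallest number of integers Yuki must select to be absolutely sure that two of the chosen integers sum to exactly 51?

Group the elements by complementary pair {x, 51−x}: {17,34}, {18,33}, {19,32}, …, giving 9 two-element pairs and 10 integers whose partner 51−x falls outside [7,34].
Treating each of those 19 groups as a pigeonhole, one can pick one integer per group — 19 integers — with no two summing to 51.
The 20th integer lands in an occupied pair, forcing a sum of 51.

20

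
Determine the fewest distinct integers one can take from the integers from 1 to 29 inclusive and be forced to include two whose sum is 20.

A set avoiding the sum 20 can contain at most one of each pair {x, 20−x}, plus the 11 elements whose complement lies outside the range or equal to its own complement.
The integers 10, …, 29 (20 of them) are such a set: any two sum to at least 10+11 = 21 > 20.
By pigeonhole, any 21st integer completes one of the 9 pairs, so 21 choices force a sum of 20.

21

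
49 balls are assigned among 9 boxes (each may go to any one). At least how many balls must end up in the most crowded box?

Pigeonhole: the 9 boxes are the holes and the 49 balls are the pigeons.
If every box held at most 5 balls, the total would be at most 9 × 5 = 45, which is less than 49.
So some box holds at least ⌈49/9⌉ = 6 balls.

6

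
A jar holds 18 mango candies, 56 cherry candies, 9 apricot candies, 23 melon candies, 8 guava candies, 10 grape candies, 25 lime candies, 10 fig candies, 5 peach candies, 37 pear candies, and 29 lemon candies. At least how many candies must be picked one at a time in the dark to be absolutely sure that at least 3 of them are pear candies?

196

In the worst case for collecting pear candies, every non-pear candy comes out first.
There are 18 + 56 + 9 + 23 + 8 + 10 + 25 + 10 + 5 + 29 = 193 non-pear candies altogether.
After those, each further candy must be pear, so 193 + 3 = 196 draws guarantee 3 pear candies.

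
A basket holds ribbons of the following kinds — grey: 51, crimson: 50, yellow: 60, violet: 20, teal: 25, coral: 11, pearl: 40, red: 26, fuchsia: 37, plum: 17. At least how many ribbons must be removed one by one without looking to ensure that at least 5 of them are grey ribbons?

291

In the worst case for collecting grey ribbons, every non-grey ribbon comes out first.
There are 50 + 60 + 20 + 25 + 11 + 40 + 26 + 37 + 17 = 286 non-grey ribbons altogether.
After those, each further ribbon must be grey, so 286 + 5 = 291 draws guarantee 5 grey ribbons.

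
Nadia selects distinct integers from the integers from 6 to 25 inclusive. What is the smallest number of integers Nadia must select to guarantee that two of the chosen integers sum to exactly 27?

A set avoiding the sum 27 can contain at most one of each pair {x, 27−x}, plus the 4 elements whose complement lies outside the range.
The integers 14, …, 25 (12 of them) are such a set: any two sum to at least 14+15 = 29 > 27.
Any 13th integer completes one of the 8 pairs, so 13 choices force a sum of 27.

13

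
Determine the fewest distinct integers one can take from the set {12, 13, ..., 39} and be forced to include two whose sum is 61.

20

A set avoiding the sum 61 can contain at most one of each pair {x, 61−x}, plus the 10 elements whose complement lies outside the range.
The integers 12, …, 30 (19 of them) are such a set: any two sum to at least 12+13 = 25 and at most 29+30 = 59 < 61.
Pigeonhole: any 20th integer completes one of the 9 pairs, so 20 choices force a sum of 61.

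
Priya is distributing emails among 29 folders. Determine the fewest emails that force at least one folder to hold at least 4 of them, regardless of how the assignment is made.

With 87 emails one could put exactly 3 in each of the 29 folders, and no folder would reach 4.
Pigeonhole: one more email must land in a folder that already has 3, giving it 4.
So 29 × 3 + 1 = 88 emails are required.

88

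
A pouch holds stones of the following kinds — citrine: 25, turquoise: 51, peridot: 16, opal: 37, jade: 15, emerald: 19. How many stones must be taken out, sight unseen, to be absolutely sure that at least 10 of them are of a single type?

55

Put each drawn stone into a box by type. The largest draw with every box below 10 takes min(count, 9) from each type.
Σ min(cᵢ, 9) = 9 + 9 + 9 + 9 + 9 + 9 = 54.
Draw number 54 + 1 = 55 must push one box to 10.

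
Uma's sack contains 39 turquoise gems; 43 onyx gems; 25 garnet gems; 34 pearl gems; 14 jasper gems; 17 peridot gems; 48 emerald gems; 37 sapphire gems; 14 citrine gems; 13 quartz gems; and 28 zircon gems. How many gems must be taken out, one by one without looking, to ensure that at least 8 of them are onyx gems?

277

In the worst case for collecting onyx gems, every non-onyx gem comes out first.
There are 39 + 25 + 34 + 14 + 17 + 48 + 37 + 14 + 13 + 28 = 269 non-onyx gems altogether.
After those, each further gem must be onyx, so 269 + 8 = 277 draws guarantee 8 onyx gems.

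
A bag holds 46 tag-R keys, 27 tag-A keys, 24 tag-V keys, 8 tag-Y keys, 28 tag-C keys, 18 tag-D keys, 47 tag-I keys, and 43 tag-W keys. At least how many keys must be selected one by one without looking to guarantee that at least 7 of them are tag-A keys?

In the worst case for collecting tag-A keys, every non-tag-A key comes out first.
There are 46 + 24 + 8 + 28 + 18 + 47 + 43 = 214 non-tag-A keys altogether.
After those, each further key must be tag-A, so 214 + 7 = 221 draws guarantee 7 tag-A keys.

221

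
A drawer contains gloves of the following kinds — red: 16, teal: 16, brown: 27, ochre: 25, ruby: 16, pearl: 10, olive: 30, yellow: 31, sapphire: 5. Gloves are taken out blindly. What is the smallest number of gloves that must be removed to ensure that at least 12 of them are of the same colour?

An adversary could hand out at most 11 gloves per colour (pearl, sapphire run out sooner): 11 + 11 + 11 + 11 + 11 + 10 + 11 + 11 + 5 = 92 gloves and still no colour has 12.
By the pigeonhole principle, one more glove lands in a colour already at 11, so 93 draws are enough and 92 are not.

93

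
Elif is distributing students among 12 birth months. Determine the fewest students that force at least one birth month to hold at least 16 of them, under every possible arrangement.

With 180 students one could put exactly 15 in each of the 12 birth months, and no birth month would reach 16.
One more student must land in a birth month that already has 15, giving it 16.
So 12 × 15 + 1 = 181 students are required.

181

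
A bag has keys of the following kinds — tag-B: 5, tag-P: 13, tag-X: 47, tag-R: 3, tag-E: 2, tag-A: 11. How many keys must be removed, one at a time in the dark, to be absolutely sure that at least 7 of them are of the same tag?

29

An adversary could hand out at most 6 keys per tag (tag-B, tag-R, tag-E run out sooner): 5 + 6 + 6 + 3 + 2 + 6 = 28 keys and still no tag has 7.
By the pigeonhole principle, one more key lands in a tag already at 6, so 29 draws are enough and 28 are not.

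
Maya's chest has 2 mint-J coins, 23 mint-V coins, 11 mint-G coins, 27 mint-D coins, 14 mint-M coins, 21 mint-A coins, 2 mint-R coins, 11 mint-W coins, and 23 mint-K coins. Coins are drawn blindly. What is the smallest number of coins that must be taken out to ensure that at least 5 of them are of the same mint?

Put each drawn coin into a box by mint. The largest draw with every box below 5 takes min(count, 4) from each mint; mints with fewer than 4 contribute all they have.
Σ min(cᵢ, 4) = 2 + 4 + 4 + 4 + 4 + 4 + 2 + 4 + 4 = 32.
Draw number 32 + 1 = 33 must push one box to 5.

33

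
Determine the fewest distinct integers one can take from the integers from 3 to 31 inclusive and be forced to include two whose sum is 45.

21

Group the elements by complementary pair {x, 45−x}: {14,31}, {15,30}, {16,29}, …, giving 9 two-element pairs and 11 integers whose partner 45−x falls outside [3,31].
Pigeonhole: treating each of those 20 groups as a pigeonhole, one can pick one integer per group — 20 integers — with no two summing to 45.
The 21st integer lands in an occupied pair, forcing a sum of 45.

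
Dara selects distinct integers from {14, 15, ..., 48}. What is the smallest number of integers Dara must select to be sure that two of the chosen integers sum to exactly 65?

Group the elements by complementary pair {x, 65−x}: {17,48}, {18,47}, {19,46}, …, giving 16 two-element pairs and 3 integers whose partner 65−x falls outside [14,48].
Treating each of those 19 groups as a pigeonhole, one can pick one integer per group — 19 integers — with no two summing to 65.
The 20th integer lands in an occupied pair, forcing a sum of 65.

20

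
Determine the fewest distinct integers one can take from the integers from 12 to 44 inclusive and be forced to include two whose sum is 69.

Group the elements by complementary pair {x, 69−x}: {25,44}, {26,43}, {27,42}, …, giving 10 two-element pairs and 13 integers whose partner 69−x falls outside [12,44].
Treating each of those 23 groups as a pigeonhole, one can pick one integer per group — 23 integers — with no two summing to 69.
The 24th integer lands in an occupied pair, forcing a sum of 69.

24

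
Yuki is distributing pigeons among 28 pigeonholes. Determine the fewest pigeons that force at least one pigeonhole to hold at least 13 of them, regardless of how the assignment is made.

337

With 336 pigeons one could put exactly 12 in each of the 28 pigeonholes, and no pigeonhole would reach 13.
By pigeonhole, one more pigeon must land in a pigeonhole that already has 12, giving it 13.
So 28 × 12 + 1 = 337 pigeons are required.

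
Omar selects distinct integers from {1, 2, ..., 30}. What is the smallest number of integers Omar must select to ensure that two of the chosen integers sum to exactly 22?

Group the elements by complementary pair {x, 22−x}: {1,21}, {2,20}, {3,19}, …, giving 10 two-element pairs, the single value 11 (it cannot pair with itself since the integers are distinct), and 9 integers whose partner 22−x falls outside [1,30].
Treating each of those 20 groups as a pigeonhole, one can pick one integer per group — 20 integers — with no two summing to 22.
The 21st integer lands in an occupied pair, forcing a sum of 22.

21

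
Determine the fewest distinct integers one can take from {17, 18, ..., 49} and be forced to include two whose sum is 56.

23

Two chosen integers sum to 56 exactly when both halves of some pair {x, 56−x} with 17 ≤ x ≤ 56−x ≤ 39 are chosen — 11 such pairs.
The remaining 11 elements (those with no distinct partner in range) can never complete a 56-sum, so the worst case takes all of them and one from each pair: 11 + 11 = 22.
By pigeonhole, the 23rd integer has to be the second member of some pair, so 22 + 1 = 23.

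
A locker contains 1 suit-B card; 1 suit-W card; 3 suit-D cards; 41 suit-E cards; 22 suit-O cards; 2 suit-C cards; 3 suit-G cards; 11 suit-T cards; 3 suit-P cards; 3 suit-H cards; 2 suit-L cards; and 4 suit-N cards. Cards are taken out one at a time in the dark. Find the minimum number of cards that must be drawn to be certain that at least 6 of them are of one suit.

Put each drawn card into a box by suit. The largest draw with every box below 6 takes min(count, 5) from each suit; suits with fewer than 5 contribute all they have.
Σ min(cᵢ, 5) = 1 + 1 + 3 + 5 + 5 + 2 + 3 + 5 + 3 + 3 + 2 + 4 = 37.
Draw number 37 + 1 = 38 must push one box to 6.

38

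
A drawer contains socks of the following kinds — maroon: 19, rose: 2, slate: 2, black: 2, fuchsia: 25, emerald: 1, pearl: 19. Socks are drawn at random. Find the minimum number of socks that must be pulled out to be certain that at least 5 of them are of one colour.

Put each drawn sock into a box by colour. The largest draw with every box below 5 takes min(count, 4) from each colour; colours with fewer than 4 contribute all they have.
Σ min(cᵢ, 4) = 4 + 2 + 2 + 2 + 4 + 1 + 4 = 19.
Draw number 19 + 1 = 20 must push one box to 5.

20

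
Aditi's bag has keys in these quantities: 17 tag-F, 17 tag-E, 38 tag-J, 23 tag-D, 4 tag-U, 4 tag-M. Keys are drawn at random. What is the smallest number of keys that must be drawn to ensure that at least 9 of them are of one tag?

Put each drawn key into a box by tag. The largest draw with every box below 9 takes min(count, 8) from each tag; tags with fewer than 8 contribute all they have.
Σ min(cᵢ, 8) = 8 + 8 + 8 + 8 + 4 + 4 = 40.
Draw number 40 + 1 = 41 must push one box to 9.

41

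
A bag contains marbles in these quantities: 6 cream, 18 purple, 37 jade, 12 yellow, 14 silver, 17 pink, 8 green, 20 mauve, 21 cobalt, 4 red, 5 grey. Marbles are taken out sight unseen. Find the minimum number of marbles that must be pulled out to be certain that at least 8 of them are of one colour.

72

An adversary could hand out at most 7 marbles per colour (cream, red, grey run out sooner): 6 + 7 + 7 + 7 + 7 + 7 + 7 + 7 + 7 + 4 + 5 = 71 marbles and still no colour has 8.
One more marble lands in a colour already at 7, so 72 draws are enough and 71 are not.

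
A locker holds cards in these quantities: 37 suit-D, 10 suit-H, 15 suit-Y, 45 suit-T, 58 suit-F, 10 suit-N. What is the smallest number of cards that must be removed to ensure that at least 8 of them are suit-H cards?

In the worst case for collecting suit-H cards, every non-suit-H card comes out first.
There are 37 + 15 + 45 + 58 + 10 = 165 non-suit-H cards altogether.
After those, each further card must be suit-H, so 165 + 8 = 173 draws guarantee 8 suit-H cards.

173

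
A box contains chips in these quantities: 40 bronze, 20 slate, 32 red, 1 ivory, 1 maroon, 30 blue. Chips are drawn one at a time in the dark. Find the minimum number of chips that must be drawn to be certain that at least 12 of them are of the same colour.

Put each drawn chip into a box by colour. The largest draw with every box below 12 takes min(count, 11) from each colour; colours with fewer than 11 contribute all they have.
Σ min(cᵢ, 11) = 11 + 11 + 11 + 1 + 1 + 11 = 46.
Draw number 46 + 1 = 47 must push one box to 12.

47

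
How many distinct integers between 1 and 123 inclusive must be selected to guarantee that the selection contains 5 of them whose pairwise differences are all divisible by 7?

29

Integers whose pairwise differences are multiples of 7 are exactly those sharing a remainder mod 7. By pigeonhole, the 7 residue classes mod 7 are the pigeonholes.
With 28 integers one could put 4 in each residue class and have no class reach 5.
The 29th integer pushes some class to 5, so 7·4 + 1 = 29.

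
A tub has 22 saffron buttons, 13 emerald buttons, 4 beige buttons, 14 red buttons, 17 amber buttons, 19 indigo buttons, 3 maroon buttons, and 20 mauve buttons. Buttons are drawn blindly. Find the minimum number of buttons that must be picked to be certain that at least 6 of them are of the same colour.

An adversary could hand out at most 5 buttons per colour (beige, maroon run out sooner): 5 + 5 + 4 + 5 + 5 + 5 + 3 + 5 = 37 buttons and still no colour has 6.
By pigeonhole, one more button lands in a colour already at 5, so 38 draws are enough and 37 are not.

38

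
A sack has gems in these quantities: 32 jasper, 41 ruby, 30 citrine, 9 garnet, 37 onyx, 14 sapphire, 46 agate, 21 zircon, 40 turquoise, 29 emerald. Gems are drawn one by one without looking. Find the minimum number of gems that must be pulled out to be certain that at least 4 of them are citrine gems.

In the worst case for collecting citrine gems, every non-citrine gem comes out first.
There are 32 + 41 + 9 + 37 + 14 + 46 + 21 + 40 + 29 = 269 non-citrine gems altogether.
After those, each further gem must be citrine, so 269 + 4 = 273 draws guarantee 4 citrine gems.

273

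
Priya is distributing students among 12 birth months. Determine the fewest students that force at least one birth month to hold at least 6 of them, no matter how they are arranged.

With 60 students one could put exactly 5 in each of the 12 birth months, and no birth month would reach 6.
One more student must land in a birth month that already has 5, giving it 6.
So 12 × 5 + 1 = 61 students are required.

61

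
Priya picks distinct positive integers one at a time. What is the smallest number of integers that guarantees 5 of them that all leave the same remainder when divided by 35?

The 35 residue classes mod 35 are the pigeonholes.
With 140 integers one could put 4 in each residue class and have no class reach 5.
The 141st integer pushes some class to 5, so 35·4 + 1 = 141.

141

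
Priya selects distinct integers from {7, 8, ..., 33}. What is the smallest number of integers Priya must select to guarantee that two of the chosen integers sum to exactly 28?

21

A set avoiding the sum 28 can contain at most one of each pair {x, 28−x}, plus the 13 elements whose complement lies outside the range or equal to its own complement.
The integers 14, …, 33 (20 of them) are such a set: any two sum to at least 14+15 = 29 > 28.
Pigeonhole: any 21st integer completes one of the 7 pairs, so 21 choices force a sum of 28.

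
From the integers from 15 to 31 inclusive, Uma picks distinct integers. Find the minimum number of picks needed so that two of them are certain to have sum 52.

Two chosen integers sum to 52 exactly when both halves of some pair {x, 52−x} with 21 ≤ x ≤ 52−x ≤ 31 are chosen — 5 such pairs.
The remaining 7 elements (those with no distinct partner in range) can never complete a 52-sum, so the worst case takes all of them and one from each pair: 7 + 5 = 12.
Pigeonhole: the 13th integer has to be the second member of some pair, so 12 + 1 = 13.

13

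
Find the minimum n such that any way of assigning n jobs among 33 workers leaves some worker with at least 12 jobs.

With 363 jobs one could put exactly 11 in each of the 33 workers, and no worker would reach 12.
Pigeonhole: one more job must land in a worker that already has 11, giving it 12.
So 33 × 11 + 1 = 364 jobs are required.

364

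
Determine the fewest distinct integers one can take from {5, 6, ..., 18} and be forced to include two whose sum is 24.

Group the elements by complementary pair {x, 24−x}: {6,18}, {7,17}, {8,16}, …, giving 6 two-element pairs, the single value 12 (it cannot pair with itself since the integers are distinct), and 1 integer whose partner 24−x falls outside [5,18].
By pigeonhole, treating each of those 8 groups as a pigeonhole, one can pick one integer per group — 8 integers — with no two summing to 24.
The 9th integer lands in an occupied pair, forcing a sum of 24.

9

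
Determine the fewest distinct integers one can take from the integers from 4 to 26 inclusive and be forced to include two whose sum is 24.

16

Group the elements by complementary pair {x, 24−x}: {4,20}, {5,19}, {6,18}, …, giving 8 two-element pairs, the single value 12 (it cannot pair with itself since the integers are distinct), and 6 integers whose partner 24−x falls outside [4,26].
By pigeonhole, treating each of those 15 groups as a pigeonhole, one can pick one integer per group — 15 integers — with no two summing to 24.
The 16th integer lands in an occupied pair, forcing a sum of 24.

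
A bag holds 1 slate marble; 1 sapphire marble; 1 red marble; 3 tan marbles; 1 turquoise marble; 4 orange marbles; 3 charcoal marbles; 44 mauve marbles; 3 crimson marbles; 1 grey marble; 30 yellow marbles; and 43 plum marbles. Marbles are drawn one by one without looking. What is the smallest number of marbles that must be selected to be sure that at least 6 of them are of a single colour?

34

An adversary could hand out at most 5 marbles per colour (9 colours run out sooner): 1 + 1 + 1 + 3 + 1 + 4 + 3 + 5 + 3 + 1 + 5 + 5 = 33 marbles and still no colour has 6.
Pigeonhole: one more marble lands in a colour already at 5, so 34 draws are enough and 33 are not.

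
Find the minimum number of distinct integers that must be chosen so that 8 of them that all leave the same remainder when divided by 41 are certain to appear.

288

By the pigeonhole principle, the 41 residue classes mod 41 are the pigeonholes.
With 287 integers one could put 7 in each residue class and have no class reach 8.
The 288th integer pushes some class to 8, so 41·7 + 1 = 288.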